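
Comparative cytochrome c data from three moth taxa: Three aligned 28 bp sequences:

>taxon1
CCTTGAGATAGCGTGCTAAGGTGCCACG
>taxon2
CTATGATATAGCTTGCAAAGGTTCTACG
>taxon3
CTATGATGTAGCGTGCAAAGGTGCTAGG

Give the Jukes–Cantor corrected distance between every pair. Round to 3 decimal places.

taxon1–taxon2: 7/28 sites differ → p = 0.25, d = −0.75 ln(1 − 0.333333) = 0.304098 ≈ 0.304.
taxon1–taxon3: 7/28 sites differ → p = 0.25, d = −0.75 ln(1 − 0.333333) = 0.304098 ≈ 0.304.
taxon2–taxon3: 4/28 sites differ → p ≈ 0.142857, d = −0.75 ln(1 − 0.190476) = 0.158482 ≈ 0.158.

d(taxon1,taxon2) = 0.304, d(taxon1,taxon3) = 0.304, d(taxon2,taxon3) = 0.158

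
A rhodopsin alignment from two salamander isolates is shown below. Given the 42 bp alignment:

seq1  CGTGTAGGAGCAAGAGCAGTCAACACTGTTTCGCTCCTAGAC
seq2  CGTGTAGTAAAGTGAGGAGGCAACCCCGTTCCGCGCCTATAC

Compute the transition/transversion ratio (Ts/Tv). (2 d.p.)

Transitions are A↔G and C↔T; transversions are all other mismatches.
Transitions: 4. Transversions: 8.
R = 4/8 = 0.50.

0.50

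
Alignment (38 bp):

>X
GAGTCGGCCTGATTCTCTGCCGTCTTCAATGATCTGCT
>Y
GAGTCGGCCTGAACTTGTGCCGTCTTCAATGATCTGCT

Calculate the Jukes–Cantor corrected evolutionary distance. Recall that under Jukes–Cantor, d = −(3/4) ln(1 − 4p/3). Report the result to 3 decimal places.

0.113

The sequences differ at 4 of 38 sites (13, 14, 15, 17), so p = 4/38 ≈ 0.105263.
d = −(3/4) ln(1 − 4p/3) = −0.75 ln(1 − 0.140351) = −0.75 ln(0.859649)
  = −0.75 × (-0.151231) = 0.113423 substitutions/site.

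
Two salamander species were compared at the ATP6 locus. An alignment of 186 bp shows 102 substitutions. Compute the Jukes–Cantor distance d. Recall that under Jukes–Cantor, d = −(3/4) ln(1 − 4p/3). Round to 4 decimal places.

0.9853

p = 102/186 ≈ 0.548387.
d = −(3/4) ln(1 − 4p/3) = −0.75 ln(1 − 0.731183) = −0.75 ln(0.268817)
  = −0.75 × (-1.313724) = 0.985293 substitutions/site.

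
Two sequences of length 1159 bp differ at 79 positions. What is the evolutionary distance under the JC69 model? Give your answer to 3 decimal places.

0.071

p = 79/1159 ≈ 0.068162.
d = −(3/4) ln(1 − 4p/3) = −0.75 ln(1 − 0.090883) = −0.75 ln(0.909117)
  = −0.75 × (-0.095281) = 0.071461 substitutions/site.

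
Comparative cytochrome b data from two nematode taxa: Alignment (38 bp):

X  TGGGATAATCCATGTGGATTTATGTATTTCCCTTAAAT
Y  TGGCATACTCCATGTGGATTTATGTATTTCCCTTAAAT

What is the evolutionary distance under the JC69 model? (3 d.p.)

0.055

The sequences differ at 2 of 38 sites (4, 8), so p = 2/38 ≈ 0.052632.
d = −(3/4) ln(1 − 4p/3) = −0.75 ln(1 − 0.070176) = −0.75 ln(0.929824)
  = −0.75 × (-0.072760) = 0.054570 substitutions/site.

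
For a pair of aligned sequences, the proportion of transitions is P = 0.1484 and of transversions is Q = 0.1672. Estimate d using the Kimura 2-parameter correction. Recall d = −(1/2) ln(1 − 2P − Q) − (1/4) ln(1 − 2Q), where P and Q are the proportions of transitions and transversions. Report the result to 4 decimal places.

0.4136

Under the Kimura two-parameter model, d = −½ ln(1 − 2P − Q) − ¼ ln(1 − 2Q).
1 − 2P − Q = 0.536, giving −½ ln(0.536) = 0.311811.
1 − 2Q = 0.6656, giving −¼ ln(0.6656) = 0.101767.
d = 0.311811 + 0.101767 = 0.413578.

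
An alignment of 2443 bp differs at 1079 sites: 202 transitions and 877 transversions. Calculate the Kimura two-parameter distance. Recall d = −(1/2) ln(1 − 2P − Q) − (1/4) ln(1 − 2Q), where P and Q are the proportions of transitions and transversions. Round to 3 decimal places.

0.688

P = 202/2443 ≈ 0.082685 and Q = 877/2443 ≈ 0.358985.
Under the Kimura two-parameter model, d = −½ ln(1 − 2P − Q) − ¼ ln(1 − 2Q).
1 − 2P − Q = 0.475645, giving −½ ln(0.475645) = 0.371542.
1 − 2Q = 0.28203, giving −¼ ln(0.28203) = 0.316435.
d = 0.371542 + 0.316435 = 0.687977.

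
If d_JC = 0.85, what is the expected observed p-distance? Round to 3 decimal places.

0.509

p = (3/4)(1 − e^(−4d/3)) = 0.75 × (1 − e^(-1.133333)) = 0.75 × (1 − 0.321958) = 0.508532.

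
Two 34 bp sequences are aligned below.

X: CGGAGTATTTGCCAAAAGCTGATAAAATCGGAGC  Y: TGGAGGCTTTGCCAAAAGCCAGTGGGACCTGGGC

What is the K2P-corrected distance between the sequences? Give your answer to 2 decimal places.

0.53

Of 34 sites, 9 differences are transitions and 3 are transversions, so P = 9/34 ≈ 0.264706 and Q = 3/34 ≈ 0.088235.
Under the Kimura two-parameter model, d = −½ ln(1 − 2P − Q) − ¼ ln(1 − 2Q).
1 − 2P − Q = 0.382353, giving −½ ln(0.382353) = 0.480706.
1 − 2Q = 0.82353, giving −¼ ln(0.82353) = 0.048539.
d = 0.480706 + 0.048539 = 0.529245.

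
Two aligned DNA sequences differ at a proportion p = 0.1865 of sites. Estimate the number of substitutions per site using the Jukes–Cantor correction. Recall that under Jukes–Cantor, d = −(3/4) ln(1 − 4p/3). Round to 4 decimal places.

d = −(3/4) ln(1 − 4p/3) = −0.75 ln(1 − 0.248667) = −0.75 ln(0.751333)
  = −0.75 × (-0.285906) = 0.214430 substitutions/site.

0.2144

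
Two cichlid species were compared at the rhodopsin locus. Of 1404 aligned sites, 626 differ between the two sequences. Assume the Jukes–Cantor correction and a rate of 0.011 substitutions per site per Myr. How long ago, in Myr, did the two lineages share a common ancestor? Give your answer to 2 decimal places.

p = 626/1404 ≈ 0.445869.
d = −(3/4) ln(1 − 4p/3) = −0.75 ln(1 − 0.594492) = −0.75 ln(0.405508)
  = −0.75 × (-0.902615) = 0.676961 substitutions/site.
Under a molecular clock d = 2μt, so t = d/(2μ) = 0.676961 / (2 × 0.011) = 30.77 Myr.

30.77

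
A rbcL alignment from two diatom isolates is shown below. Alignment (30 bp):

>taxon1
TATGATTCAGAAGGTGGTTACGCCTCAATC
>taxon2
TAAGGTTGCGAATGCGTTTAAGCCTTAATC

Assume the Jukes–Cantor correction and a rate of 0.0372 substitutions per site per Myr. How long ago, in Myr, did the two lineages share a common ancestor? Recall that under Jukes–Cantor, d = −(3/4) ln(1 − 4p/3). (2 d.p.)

The sequences differ at 9 of 30 sites (3, 5, 8, 9, 13, 15, 17, 21, 26), so p = 9/30 = 0.3.
d = −(3/4) ln(1 − 4p/3) = −0.75 ln(1 − 0.4) = −0.75 ln(0.6)
  = −0.75 × (-0.510826) = 0.383120 substitutions/site.
Under a molecular clock d = 2μt, so t = d/(2μ) = 0.383120 / (2 × 0.0372) = 5.15 Myr.

5.15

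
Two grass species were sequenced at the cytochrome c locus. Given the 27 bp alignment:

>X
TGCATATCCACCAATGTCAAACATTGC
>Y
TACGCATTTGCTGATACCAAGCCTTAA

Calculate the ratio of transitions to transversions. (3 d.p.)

6.000

Transitions are A↔G and C↔T; transversions are all other mismatches.
Transitions: 12. Transversions: 2.
R = 12/2 = 6.000.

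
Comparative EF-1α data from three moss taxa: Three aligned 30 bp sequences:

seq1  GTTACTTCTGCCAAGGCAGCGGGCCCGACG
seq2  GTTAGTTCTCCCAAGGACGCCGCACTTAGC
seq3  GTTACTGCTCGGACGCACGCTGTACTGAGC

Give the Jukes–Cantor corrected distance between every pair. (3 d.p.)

seq1–seq2: 11/30 sites differ → p ≈ 0.366667, d = −0.75 ln(1 − 0.488889) = 0.503376 ≈ 0.503.
seq1–seq3: 14/30 sites differ → p ≈ 0.466667, d = −0.75 ln(1 − 0.622223) = 0.730088 ≈ 0.730.
seq2–seq3: 9/30 sites differ → p = 0.3, d = −0.75 ln(1 − 0.4) = 0.383119 ≈ 0.383.

d(seq1,seq2) = 0.503, d(seq1,seq3) = 0.730, d(seq2,seq3) = 0.383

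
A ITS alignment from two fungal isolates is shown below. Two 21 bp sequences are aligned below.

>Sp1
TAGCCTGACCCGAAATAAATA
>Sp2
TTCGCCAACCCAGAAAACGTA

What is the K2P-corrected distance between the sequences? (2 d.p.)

0.79

Of 21 sites, 5 differences are transitions and 5 are transversions, so P = 5/21 ≈ 0.238095 and Q = 5/21 ≈ 0.238095.
Under the Kimura two-parameter model, d = −½ ln(1 − 2P − Q) − ¼ ln(1 − 2Q).
1 − 2P − Q = 0.285715, giving −½ ln(0.285715) = 0.626380.
1 − 2Q = 0.52381, giving −¼ ln(0.52381) = 0.161657.
d = 0.626380 + 0.161657 = 0.788037.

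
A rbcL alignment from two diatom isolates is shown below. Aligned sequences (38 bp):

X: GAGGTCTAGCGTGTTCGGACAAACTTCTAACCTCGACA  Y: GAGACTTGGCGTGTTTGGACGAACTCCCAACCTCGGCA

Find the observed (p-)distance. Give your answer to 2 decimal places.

The sequences differ at 9 of 38 positions (sites 4, 5, 6, 8, 16, 21, 26, 28, 36).
p = 9/38 = 0.236842… ≈ 0.24 (to 2 d.p.).

0.24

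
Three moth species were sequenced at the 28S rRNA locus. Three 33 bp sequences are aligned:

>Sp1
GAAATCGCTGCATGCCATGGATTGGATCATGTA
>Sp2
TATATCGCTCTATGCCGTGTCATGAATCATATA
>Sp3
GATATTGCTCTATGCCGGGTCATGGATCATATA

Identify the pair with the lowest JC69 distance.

Sp2 and Sp3

Sp1–Sp2: 10/33 differ, p = 0.303, d = 0.388.
Sp1–Sp3: 10/33 differ, p = 0.303, d = 0.388.
Sp2–Sp3: 4/33 differ, p = 0.121, d = 0.132.
The smallest distance is between Sp2 and Sp3.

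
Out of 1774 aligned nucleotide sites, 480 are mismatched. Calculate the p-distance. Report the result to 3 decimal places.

0.271

p = 480/1774 = 0.270574… ≈ 0.271 (to 3 d.p.).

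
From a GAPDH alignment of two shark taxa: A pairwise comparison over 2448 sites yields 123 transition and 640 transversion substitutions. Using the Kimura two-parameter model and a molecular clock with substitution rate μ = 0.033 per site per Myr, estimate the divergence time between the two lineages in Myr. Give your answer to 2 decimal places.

6.21

P = 123/2448 ≈ 0.050245 and Q = 640/2448 ≈ 0.261438.
Under the Kimura two-parameter model, d = −½ ln(1 − 2P − Q) − ¼ ln(1 − 2Q).
1 − 2P − Q = 0.638072, giving −½ ln(0.638072) = 0.224652.
1 − 2Q = 0.477124, giving −¼ ln(0.477124) = 0.184995.
d = 0.224652 + 0.184995 = 0.409647.
Under a molecular clock d = 2μt, so t = d/(2μ) = 0.409647 / (2 × 0.033) = 6.21 Myr.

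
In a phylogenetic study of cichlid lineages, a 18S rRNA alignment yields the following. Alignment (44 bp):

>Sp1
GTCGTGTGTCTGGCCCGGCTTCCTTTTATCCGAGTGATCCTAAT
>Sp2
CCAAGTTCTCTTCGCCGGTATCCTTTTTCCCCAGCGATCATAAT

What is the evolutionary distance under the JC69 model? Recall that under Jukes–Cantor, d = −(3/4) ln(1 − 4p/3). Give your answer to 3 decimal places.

0.543

The sequences differ at 17 of 44 sites, so p = 17/44 ≈ 0.386364.
d = −(3/4) ln(1 − 4p/3) = −0.75 ln(1 − 0.515152) = −0.75 ln(0.484848)
  = −0.75 × (-0.723920) = 0.542940 substitutions/site.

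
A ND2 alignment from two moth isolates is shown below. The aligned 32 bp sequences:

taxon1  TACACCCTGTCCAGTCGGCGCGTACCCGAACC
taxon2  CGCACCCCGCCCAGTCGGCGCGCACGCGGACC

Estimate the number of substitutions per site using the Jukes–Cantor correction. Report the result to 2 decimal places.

The sequences differ at 7 of 32 sites (1, 2, 8, 10, 23, 26, 29), so p = 7/32 = 0.21875.
d = −(3/4) ln(1 − 4p/3) = −0.75 ln(1 − 0.291667) = −0.75 ln(0.708333)
  = −0.75 × (-0.344841) = 0.258631 substitutions/site.

0.26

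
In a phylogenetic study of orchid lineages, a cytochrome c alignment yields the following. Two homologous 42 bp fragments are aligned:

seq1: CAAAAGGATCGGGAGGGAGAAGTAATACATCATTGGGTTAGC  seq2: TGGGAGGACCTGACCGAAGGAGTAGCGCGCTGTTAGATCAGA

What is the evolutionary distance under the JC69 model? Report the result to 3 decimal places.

The sequences differ at 22 of 42 sites, so p = 22/42 ≈ 0.52381.
d = −(3/4) ln(1 − 4p/3) = −0.75 ln(1 − 0.698413) = −0.75 ln(0.301587)
  = −0.75 × (-1.198697) = 0.899023 substitutions/site.

0.899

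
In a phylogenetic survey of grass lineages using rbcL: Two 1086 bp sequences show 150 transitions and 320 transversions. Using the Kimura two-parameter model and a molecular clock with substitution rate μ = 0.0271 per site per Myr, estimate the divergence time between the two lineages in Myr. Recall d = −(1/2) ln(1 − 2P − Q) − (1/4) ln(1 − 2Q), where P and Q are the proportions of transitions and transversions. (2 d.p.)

11.91

P = 150/1086 ≈ 0.138122 and Q = 320/1086 ≈ 0.294659.
Under the Kimura two-parameter model, d = −½ ln(1 − 2P − Q) − ¼ ln(1 − 2Q).
1 − 2P − Q = 0.429097, giving −½ ln(0.429097) = 0.423036.
1 − 2Q = 0.410682, giving −¼ ln(0.410682) = 0.222484.
d = 0.423036 + 0.222484 = 0.645520.
Under a molecular clock d = 2μt, so t = d/(2μ) = 0.645520 / (2 × 0.0271) = 11.91 Myr.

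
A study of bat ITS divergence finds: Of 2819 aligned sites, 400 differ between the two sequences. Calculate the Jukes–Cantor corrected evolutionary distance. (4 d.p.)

0.1573

p = 400/2819 ≈ 0.141894.
d = −(3/4) ln(1 − 4p/3) = −0.75 ln(1 − 0.189192) = −0.75 ln(0.810808)
  = −0.75 × (-0.209724) = 0.157293 substitutions/site.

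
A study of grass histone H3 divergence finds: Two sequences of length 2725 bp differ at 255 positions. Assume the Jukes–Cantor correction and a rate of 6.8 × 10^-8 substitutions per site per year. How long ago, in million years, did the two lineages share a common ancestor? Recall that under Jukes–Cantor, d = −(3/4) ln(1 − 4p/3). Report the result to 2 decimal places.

0.73

p = 255/2725 ≈ 0.093578.
d = −(3/4) ln(1 − 4p/3) = −0.75 ln(1 − 0.124771) = −0.75 ln(0.875229)
  = −0.75 × (-0.133270) = 0.099953 substitutions/site.
Under a molecular clock d = 2μt, so t = d/(2μ) = 0.099953 / (2 × 6.8 × 10^-8) = 0.73 million years.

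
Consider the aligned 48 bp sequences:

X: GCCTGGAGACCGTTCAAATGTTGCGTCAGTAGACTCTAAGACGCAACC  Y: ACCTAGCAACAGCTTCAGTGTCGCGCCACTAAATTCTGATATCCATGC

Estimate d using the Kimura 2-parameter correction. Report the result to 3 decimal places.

Of 48 sites, 12 differences are transitions and 8 are transversions, so P = 12/48 = 0.25 and Q = 8/48 ≈ 0.166667.
Under the Kimura two-parameter model, d = −½ ln(1 − 2P − Q) − ¼ ln(1 − 2Q).
1 − 2P − Q = 0.333333, giving −½ ln(0.333333) = 0.549307.
1 − 2Q = 0.666666, giving −¼ ln(0.666666) = 0.101367.
d = 0.549307 + 0.101367 = 0.650674.

0.651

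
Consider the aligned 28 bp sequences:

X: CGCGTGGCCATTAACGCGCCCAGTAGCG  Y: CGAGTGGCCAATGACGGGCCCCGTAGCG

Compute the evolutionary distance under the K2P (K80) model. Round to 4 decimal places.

0.2047

Of 28 sites, 1 differences are transitions and 4 are transversions, so P = 1/28 ≈ 0.035714 and Q = 4/28 ≈ 0.142857.
Under the Kimura two-parameter model, d = −½ ln(1 − 2P − Q) − ¼ ln(1 − 2Q).
1 − 2P − Q = 0.785715, giving −½ ln(0.785715) = 0.120581.
1 − 2Q = 0.714286, giving −¼ ln(0.714286) = 0.084118.
d = 0.120581 + 0.084118 = 0.204699.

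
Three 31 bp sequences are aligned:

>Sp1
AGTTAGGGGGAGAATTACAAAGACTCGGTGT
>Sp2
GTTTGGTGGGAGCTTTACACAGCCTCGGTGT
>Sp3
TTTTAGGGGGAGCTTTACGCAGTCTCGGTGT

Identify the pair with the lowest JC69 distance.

Sp1–Sp2: 8/31 differ, p = 0.258, d = 0.316.
Sp1–Sp3: 7/31 differ, p = 0.226, d = 0.269.
Sp2–Sp3: 5/31 differ, p = 0.161, d = 0.182.
The smallest distance is between Sp2 and Sp3.

Sp2 and Sp3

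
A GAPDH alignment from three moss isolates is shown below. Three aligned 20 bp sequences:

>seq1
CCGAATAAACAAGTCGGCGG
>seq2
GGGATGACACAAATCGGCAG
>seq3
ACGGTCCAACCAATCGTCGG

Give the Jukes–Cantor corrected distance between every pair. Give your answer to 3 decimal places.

seq1–seq2: 7/20 sites differ → p = 0.35, d = −0.75 ln(1 − 0.466667) = 0.471457 ≈ 0.471.
seq1–seq3: 8/20 sites differ → p = 0.4, d = −0.75 ln(1 − 0.533333) = 0.571605 ≈ 0.572.
seq2–seq3: 9/20 sites differ → p = 0.45, d = −0.75 ln(1 − 0.6) = 0.687218 ≈ 0.687.

d(seq1,seq2) = 0.471, d(seq1,seq3) = 0.572, d(seq2,seq3) = 0.687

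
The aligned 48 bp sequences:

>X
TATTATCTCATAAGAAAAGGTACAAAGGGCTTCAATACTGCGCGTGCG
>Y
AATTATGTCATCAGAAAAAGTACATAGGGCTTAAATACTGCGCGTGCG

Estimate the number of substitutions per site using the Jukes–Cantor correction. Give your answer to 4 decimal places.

The sequences differ at 6 of 48 sites (1, 7, 12, 19, 25, 33), so p = 6/48 = 0.125.
d = −(3/4) ln(1 − 4p/3) = −0.75 ln(1 − 0.166667) = −0.75 ln(0.833333)
  = −0.75 × (-0.182322) = 0.136742 substitutions/site.

0.1367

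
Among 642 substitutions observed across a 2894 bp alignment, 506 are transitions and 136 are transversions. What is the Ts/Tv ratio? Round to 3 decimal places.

R = 506/136 = 3.720588… ≈ 3.721 (to 3 d.p.).

3.721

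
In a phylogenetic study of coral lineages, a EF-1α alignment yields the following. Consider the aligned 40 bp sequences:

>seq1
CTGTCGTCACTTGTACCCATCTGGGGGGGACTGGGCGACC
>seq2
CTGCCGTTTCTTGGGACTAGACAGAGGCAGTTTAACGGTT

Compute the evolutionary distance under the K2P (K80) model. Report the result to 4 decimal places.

Of 40 sites, 15 differences are transitions and 7 are transversions, so P = 15/40 = 0.375 and Q = 7/40 = 0.175.
Under the Kimura two-parameter model, d = −½ ln(1 − 2P − Q) − ¼ ln(1 − 2Q).
1 − 2P − Q = 0.075, giving −½ ln(0.075) = 1.295134.
1 − 2Q = 0.65, giving −¼ ln(0.65) = 0.107696.
d = 1.295134 + 0.107696 = 1.402830.

1.4028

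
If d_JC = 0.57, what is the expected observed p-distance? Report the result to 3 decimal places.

0.399

p = (3/4)(1 − e^(−4d/3)) = 0.75 × (1 − e^(-0.76)) = 0.75 × (1 − 0.467666) = 0.399251.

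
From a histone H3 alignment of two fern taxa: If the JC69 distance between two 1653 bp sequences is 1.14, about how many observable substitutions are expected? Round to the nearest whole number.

969

Invert JC69: p = (3/4)(1 − e^(−4d/3)) = 0.75 × (1 − e^(-1.52)) = 0.75 × (1 − 0.218712) = 0.585966.
Expected differing sites = pL ≈ 0.585966 × 1653 = 968.601798 ≈ 969.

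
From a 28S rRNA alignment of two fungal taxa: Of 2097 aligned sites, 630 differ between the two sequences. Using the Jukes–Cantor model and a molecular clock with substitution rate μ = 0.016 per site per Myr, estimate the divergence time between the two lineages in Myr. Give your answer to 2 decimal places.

p = 630/2097 ≈ 0.300429.
d = −(3/4) ln(1 − 4p/3) = −0.75 ln(1 − 0.400572) = −0.75 ln(0.599428)
  = −0.75 × (-0.511779) = 0.383834 substitutions/site.
Under a molecular clock d = 2μt, so t = d/(2μ) = 0.383834 / (2 × 0.016) = 11.99 Myr.

11.99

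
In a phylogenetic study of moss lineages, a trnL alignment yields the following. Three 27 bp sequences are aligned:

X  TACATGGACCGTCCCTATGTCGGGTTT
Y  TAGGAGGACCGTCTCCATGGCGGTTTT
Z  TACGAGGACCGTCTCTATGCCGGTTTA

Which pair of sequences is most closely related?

Y and Z

X–Y: 7/27 differ, p = 0.259, d = 0.318.
X–Z: 6/27 differ, p = 0.222, d = 0.264.
Y–Z: 4/27 differ, p = 0.148, d = 0.165.
The smallest distance is between Y and Z.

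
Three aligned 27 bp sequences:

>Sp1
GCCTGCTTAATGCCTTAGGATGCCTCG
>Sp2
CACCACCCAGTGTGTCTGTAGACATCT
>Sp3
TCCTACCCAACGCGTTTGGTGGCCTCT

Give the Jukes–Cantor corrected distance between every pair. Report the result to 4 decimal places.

Sp1–Sp2: 16/27 sites differ → p ≈ 0.592593, d = −0.75 ln(1 − 0.790124) = 1.170929 ≈ 1.1709.
Sp1–Sp3: 10/27 sites differ → p ≈ 0.37037, d = −0.75 ln(1 − 0.493827) = 0.510658 ≈ 0.5107.
Sp2–Sp3: 11/27 sites differ → p ≈ 0.407407, d = −0.75 ln(1 − 0.543209) = 0.587647 ≈ 0.5876.

d(Sp1,Sp2) = 1.1709, d(Sp1,Sp3) = 0.5107, d(Sp2,Sp3) = 0.5876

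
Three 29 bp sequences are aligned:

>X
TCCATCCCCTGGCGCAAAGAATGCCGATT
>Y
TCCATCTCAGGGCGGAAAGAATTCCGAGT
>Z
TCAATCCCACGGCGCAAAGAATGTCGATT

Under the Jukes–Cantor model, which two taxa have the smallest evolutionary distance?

X–Y: 6/29 differ, p = 0.207, d = 0.242.
X–Z: 4/29 differ, p = 0.138, d = 0.152.
Y–Z: 7/29 differ, p = 0.241, d = 0.291.
The smallest distance is between X and Z.

X and Z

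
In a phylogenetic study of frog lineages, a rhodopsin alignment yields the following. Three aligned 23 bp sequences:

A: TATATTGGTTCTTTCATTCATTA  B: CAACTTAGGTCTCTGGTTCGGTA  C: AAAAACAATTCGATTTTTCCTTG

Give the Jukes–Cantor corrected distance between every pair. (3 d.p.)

A–B: 10/23 sites differ → p ≈ 0.434783, d = −0.75 ln(1 − 0.579711) = 0.650110 ≈ 0.650.
A–C: 12/23 sites differ → p ≈ 0.521739, d = −0.75 ln(1 − 0.695652) = 0.892188 ≈ 0.892.
B–C: 13/23 sites differ → p ≈ 0.565217, d = −0.75 ln(1 − 0.753623) = 1.050669 ≈ 1.051.

d(A,B) = 0.650, d(A,C) = 0.892, d(B,C) = 1.051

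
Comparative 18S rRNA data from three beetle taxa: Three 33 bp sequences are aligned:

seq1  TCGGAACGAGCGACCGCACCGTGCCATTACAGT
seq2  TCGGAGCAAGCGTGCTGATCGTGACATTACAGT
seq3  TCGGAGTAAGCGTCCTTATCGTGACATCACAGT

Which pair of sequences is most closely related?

seq1–seq2: 8/33 differ, p = 0.242, d = 0.293.
seq1–seq3: 9/33 differ, p = 0.273, d = 0.339.
seq2–seq3: 4/33 differ, p = 0.121, d = 0.132.
The smallest distance is between seq2 and seq3.

seq2 and seq3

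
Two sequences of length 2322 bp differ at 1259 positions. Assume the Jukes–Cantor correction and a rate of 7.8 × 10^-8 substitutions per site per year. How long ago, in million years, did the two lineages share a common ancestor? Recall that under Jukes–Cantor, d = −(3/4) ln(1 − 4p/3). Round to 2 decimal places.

p = 1259/2322 ≈ 0.542205.
d = −(3/4) ln(1 − 4p/3) = −0.75 ln(1 − 0.72294) = −0.75 ln(0.27706)
  = −0.75 × (-1.283521) = 0.962641 substitutions/site.
Under a molecular clock d = 2μt, so t = d/(2μ) = 0.962641 / (2 × 7.8 × 10^-8) = 6.17 million years.

6.17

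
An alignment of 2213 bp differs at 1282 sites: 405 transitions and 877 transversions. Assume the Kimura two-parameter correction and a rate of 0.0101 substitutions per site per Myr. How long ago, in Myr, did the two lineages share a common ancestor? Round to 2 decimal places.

P = 405/2213 ≈ 0.183009 and Q = 877/2213 ≈ 0.396295.
Under the Kimura two-parameter model, d = −½ ln(1 − 2P − Q) − ¼ ln(1 − 2Q).
1 − 2P − Q = 0.237687, giving −½ ln(0.237687) = 0.718400.
1 − 2Q = 0.20741, giving −¼ ln(0.20741) = 0.393264.
d = 0.718400 + 0.393264 = 1.111664.
Under a molecular clock d = 2μt, so t = d/(2μ) = 1.111664 / (2 × 0.0101) = 55.03 Myr.

55.03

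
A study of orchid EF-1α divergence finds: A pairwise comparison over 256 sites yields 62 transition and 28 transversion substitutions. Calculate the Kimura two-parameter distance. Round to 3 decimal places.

P = 62/256 ≈ 0.242188 and Q = 28/256 = 0.109375.
Under the Kimura two-parameter model, d = −½ ln(1 − 2P − Q) − ¼ ln(1 − 2Q).
1 − 2P − Q = 0.406249, giving −½ ln(0.406249) = 0.450395.
1 − 2Q = 0.78125, giving −¼ ln(0.78125) = 0.061715.
d = 0.450395 + 0.061715 = 0.512110.

0.512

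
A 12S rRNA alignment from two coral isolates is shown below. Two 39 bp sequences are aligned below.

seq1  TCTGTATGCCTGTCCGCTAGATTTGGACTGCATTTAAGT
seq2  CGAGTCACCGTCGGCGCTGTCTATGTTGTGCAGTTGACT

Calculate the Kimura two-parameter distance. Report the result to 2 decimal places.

Of 39 sites, 3 differences are transitions and 17 are transversions, so P = 3/39 ≈ 0.076923 and Q = 17/39 ≈ 0.435897.
Under the Kimura two-parameter model, d = −½ ln(1 − 2P − Q) − ¼ ln(1 − 2Q).
1 − 2P − Q = 0.410257, giving −½ ln(0.410257) = 0.445486.
1 − 2Q = 0.128206, giving −¼ ln(0.128206) = 0.513529.
d = 0.445486 + 0.513529 = 0.959015.

0.96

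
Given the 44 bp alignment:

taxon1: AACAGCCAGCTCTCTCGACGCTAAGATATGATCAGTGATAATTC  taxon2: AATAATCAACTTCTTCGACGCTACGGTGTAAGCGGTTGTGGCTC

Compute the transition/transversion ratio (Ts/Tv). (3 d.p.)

5.000

Transitions are A↔G and C↔T; transversions are all other mismatches.
Transitions: 15. Transversions: 3.
R = 15/3 = 5.000.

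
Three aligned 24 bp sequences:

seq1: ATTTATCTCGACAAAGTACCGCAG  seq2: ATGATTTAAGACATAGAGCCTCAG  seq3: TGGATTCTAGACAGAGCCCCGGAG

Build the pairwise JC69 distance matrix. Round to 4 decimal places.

d(seq1,seq2) = 0.6082, d(seq1,seq3) = 0.6082, d(seq2,seq3) = 0.5199

seq1–seq2: 10/24 sites differ → p ≈ 0.416667, d = −0.75 ln(1 − 0.555556) = 0.608198 ≈ 0.6082.
seq1–seq3: 10/24 sites differ → p ≈ 0.416667, d = −0.75 ln(1 − 0.555556) = 0.608198 ≈ 0.6082.
seq2–seq3: 9/24 sites differ → p = 0.375, d = −0.75 ln(1 − 0.5) = 0.519860 ≈ 0.5199.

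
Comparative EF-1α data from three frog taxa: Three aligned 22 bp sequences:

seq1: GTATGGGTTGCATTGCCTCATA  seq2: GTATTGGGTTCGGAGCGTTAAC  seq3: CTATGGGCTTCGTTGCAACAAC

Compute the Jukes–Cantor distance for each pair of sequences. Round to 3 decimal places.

seq1–seq2: 10/22 sites differ → p ≈ 0.454545, d = −0.75 ln(1 − 0.60606) = 0.698667 ≈ 0.699.
seq1–seq3: 8/22 sites differ → p ≈ 0.363636, d = −0.75 ln(1 − 0.484848) = 0.497470 ≈ 0.497.
seq2–seq3: 8/22 sites differ → p ≈ 0.363636, d = −0.75 ln(1 − 0.484848) = 0.497470 ≈ 0.497.

d(seq1,seq2) = 0.699, d(seq1,seq3) = 0.497, d(seq2,seq3) = 0.497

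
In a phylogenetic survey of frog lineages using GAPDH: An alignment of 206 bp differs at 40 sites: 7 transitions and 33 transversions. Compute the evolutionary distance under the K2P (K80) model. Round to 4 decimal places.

P = 7/206 ≈ 0.033981 and Q = 33/206 ≈ 0.160194.
Under the Kimura two-parameter model, d = −½ ln(1 − 2P − Q) − ¼ ln(1 − 2Q).
1 − 2P − Q = 0.771844, giving −½ ln(0.771844) = 0.129486.
1 − 2Q = 0.679612, giving −¼ ln(0.679612) = 0.096558.
d = 0.129486 + 0.096558 = 0.226044.

0.2260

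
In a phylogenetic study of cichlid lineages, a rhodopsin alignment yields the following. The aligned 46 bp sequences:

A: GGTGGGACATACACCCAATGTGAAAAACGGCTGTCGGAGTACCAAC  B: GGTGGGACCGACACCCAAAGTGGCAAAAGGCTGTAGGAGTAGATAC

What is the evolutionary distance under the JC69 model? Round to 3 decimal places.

The sequences differ at 10 of 46 sites (9, 10, 19, 23, 24, 28, 35, 42, 43, 44), so p = 10/46 ≈ 0.217391.
d = −(3/4) ln(1 − 4p/3) = −0.75 ln(1 − 0.289855) = −0.75 ln(0.710145)
  = −0.75 × (-0.342286) = 0.256715 substitutions/site.

0.257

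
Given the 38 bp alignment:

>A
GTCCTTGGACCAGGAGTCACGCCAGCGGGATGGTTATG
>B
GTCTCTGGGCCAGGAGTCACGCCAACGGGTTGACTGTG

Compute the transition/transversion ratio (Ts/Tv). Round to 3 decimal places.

Transitions are A↔G and C↔T; transversions are all other mismatches.
Transitions: 7. Transversions: 1.
R = 7/1 = 7.000.

7.000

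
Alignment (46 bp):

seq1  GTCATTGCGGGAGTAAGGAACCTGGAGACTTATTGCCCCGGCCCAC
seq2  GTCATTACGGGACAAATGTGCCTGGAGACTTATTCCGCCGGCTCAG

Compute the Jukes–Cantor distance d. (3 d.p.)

The sequences differ at 10 of 46 sites (7, 13, 14, 17, 19, 20, 35, 37, 43, 46), so p = 10/46 ≈ 0.217391.
d = −(3/4) ln(1 − 4p/3) = −0.75 ln(1 − 0.289855) = −0.75 ln(0.710145)
  = −0.75 × (-0.342286) = 0.256715 substitutions/site.

0.257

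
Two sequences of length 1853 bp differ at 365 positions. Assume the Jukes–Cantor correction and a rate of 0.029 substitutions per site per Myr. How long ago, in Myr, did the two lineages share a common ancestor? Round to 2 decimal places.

p = 365/1853 ≈ 0.196978.
d = −(3/4) ln(1 − 4p/3) = −0.75 ln(1 − 0.262637) = −0.75 ln(0.737363)
  = −0.75 × (-0.304675) = 0.228506 substitutions/site.
Under a molecular clock d = 2μt, so t = d/(2μ) = 0.228506 / (2 × 0.029) = 3.94 Myr.

3.94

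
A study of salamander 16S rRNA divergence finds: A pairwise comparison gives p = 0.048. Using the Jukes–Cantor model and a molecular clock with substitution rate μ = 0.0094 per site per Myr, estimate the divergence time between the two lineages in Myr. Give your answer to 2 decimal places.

d = −(3/4) ln(1 − 4p/3) = −0.75 ln(1 − 0.064) = −0.75 ln(0.936)
  = −0.75 × (-0.066140) = 0.049605 substitutions/site.
Under a molecular clock d = 2μt, so t = d/(2μ) = 0.049605 / (2 × 0.0094) = 2.64 Myr.

2.64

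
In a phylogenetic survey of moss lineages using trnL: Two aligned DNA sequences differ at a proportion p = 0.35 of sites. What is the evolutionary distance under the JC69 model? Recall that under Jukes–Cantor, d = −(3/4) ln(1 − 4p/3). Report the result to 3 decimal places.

d = −(3/4) ln(1 − 4p/3) = −0.75 ln(1 − 0.466667) = −0.75 ln(0.533333)
  = −0.75 × (-0.628609) = 0.471457 substitutions/site.

0.471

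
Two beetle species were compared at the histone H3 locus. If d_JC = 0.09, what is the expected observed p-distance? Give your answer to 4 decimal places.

p = (3/4)(1 − e^(−4d/3)) = 0.75 × (1 − e^(-0.12)) = 0.75 × (1 − 0.886920) = 0.084810.

0.0848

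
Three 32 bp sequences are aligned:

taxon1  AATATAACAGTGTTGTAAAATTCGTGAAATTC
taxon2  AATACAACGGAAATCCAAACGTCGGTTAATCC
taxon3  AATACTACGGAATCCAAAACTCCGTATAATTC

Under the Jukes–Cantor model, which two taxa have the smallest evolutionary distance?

taxon2 and taxon3

taxon1–taxon2: 13/32 differ, p = 0.406, d = 0.585.
taxon1–taxon3: 12/32 differ, p = 0.375, d = 0.520.
taxon2–taxon3: 9/32 differ, p = 0.281, d = 0.353.
The smallest distance is between taxon2 and taxon3.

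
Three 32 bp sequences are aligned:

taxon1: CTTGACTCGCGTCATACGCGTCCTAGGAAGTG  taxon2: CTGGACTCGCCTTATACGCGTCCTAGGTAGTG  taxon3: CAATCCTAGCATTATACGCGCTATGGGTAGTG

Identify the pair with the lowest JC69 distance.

taxon1 and taxon2

taxon1–taxon2: 4/32 differ, p = 0.125, d = 0.137.
taxon1–taxon3: 12/32 differ, p = 0.375, d = 0.520.
taxon2–taxon3: 10/32 differ, p = 0.313, d = 0.404.
The smallest distance is between taxon1 and taxon2.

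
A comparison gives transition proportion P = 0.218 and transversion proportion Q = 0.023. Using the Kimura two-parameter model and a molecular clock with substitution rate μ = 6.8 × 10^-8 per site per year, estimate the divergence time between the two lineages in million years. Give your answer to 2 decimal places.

2.35

Under the Kimura two-parameter model, d = −½ ln(1 − 2P − Q) − ¼ ln(1 − 2Q).
1 − 2P − Q = 0.541, giving −½ ln(0.541) = 0.307168.
1 − 2Q = 0.954, giving −¼ ln(0.954) = 0.011773.
d = 0.307168 + 0.011773 = 0.318941.
Under a molecular clock d = 2μt, so t = d/(2μ) = 0.318941 / (2 × 6.8 × 10^-8) = 2.35 million years.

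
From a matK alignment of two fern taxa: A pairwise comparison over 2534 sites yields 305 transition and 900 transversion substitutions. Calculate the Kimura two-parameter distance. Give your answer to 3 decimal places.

P = 305/2534 ≈ 0.120363 and Q = 900/2534 ≈ 0.35517.
Under the Kimura two-parameter model, d = −½ ln(1 − 2P − Q) − ¼ ln(1 − 2Q).
1 − 2P − Q = 0.404104, giving −½ ln(0.404104) = 0.453042.
1 − 2Q = 0.28966, giving −¼ ln(0.28966) = 0.309762.
d = 0.453042 + 0.309762 = 0.762804.

0.763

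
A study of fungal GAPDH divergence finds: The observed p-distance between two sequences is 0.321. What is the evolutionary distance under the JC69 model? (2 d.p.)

d = −(3/4) ln(1 − 4p/3) = −0.75 ln(1 − 0.428) = −0.75 ln(0.572)
  = −0.75 × (-0.558616) = 0.418962 substitutions/site.

0.42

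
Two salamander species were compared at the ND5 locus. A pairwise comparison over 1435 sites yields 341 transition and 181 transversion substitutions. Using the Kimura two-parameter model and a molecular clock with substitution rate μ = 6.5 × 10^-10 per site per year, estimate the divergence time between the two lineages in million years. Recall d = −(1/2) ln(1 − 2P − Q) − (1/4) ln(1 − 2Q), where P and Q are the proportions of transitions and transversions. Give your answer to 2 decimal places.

409.67

P = 341/1435 ≈ 0.237631 and Q = 181/1435 ≈ 0.126132.
Under the Kimura two-parameter model, d = −½ ln(1 − 2P − Q) − ¼ ln(1 − 2Q).
1 − 2P − Q = 0.398606, giving −½ ln(0.398606) = 0.459891.
1 − 2Q = 0.747736, giving −¼ ln(0.747736) = 0.072676.
d = 0.459891 + 0.072676 = 0.532567.
Under a molecular clock d = 2μt, so t = d/(2μ) = 0.532567 / (2 × 6.5 × 10^-10) = 409.67 million years.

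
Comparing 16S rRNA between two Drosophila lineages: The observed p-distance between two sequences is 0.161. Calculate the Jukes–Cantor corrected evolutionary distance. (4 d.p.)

0.1812

d = −(3/4) ln(1 − 4p/3) = −0.75 ln(1 − 0.214667) = −0.75 ln(0.785333)
  = −0.75 × (-0.241647) = 0.181235 substitutions/site.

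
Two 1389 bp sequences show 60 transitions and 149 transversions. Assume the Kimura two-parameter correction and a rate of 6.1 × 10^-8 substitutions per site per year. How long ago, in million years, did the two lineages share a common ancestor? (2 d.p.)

P = 60/1389 ≈ 0.043197 and Q = 149/1389 ≈ 0.107271.
Under the Kimura two-parameter model, d = −½ ln(1 − 2P − Q) − ¼ ln(1 − 2Q).
1 − 2P − Q = 0.806335, giving −½ ln(0.806335) = 0.107628.
1 − 2Q = 0.785458, giving −¼ ln(0.785458) = 0.060372.
d = 0.107628 + 0.060372 = 0.168000.
Under a molecular clock d = 2μt, so t = d/(2μ) = 0.168000 / (2 × 6.1 × 10^-8) = 1.38 million years.

1.38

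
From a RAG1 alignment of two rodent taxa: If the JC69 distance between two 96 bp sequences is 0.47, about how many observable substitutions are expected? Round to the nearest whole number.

Invert JC69: p = (3/4)(1 − e^(−4d/3)) = 0.75 × (1 − e^(-0.626667)) = 0.75 × (1 − 0.534370) = 0.349223.
Expected differing sites = pL ≈ 0.349223 × 96 = 33.525408 ≈ 34.

34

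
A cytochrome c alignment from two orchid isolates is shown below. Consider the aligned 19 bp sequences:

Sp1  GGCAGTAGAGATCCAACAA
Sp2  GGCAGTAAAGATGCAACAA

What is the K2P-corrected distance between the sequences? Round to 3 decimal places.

Of 19 sites, 1 differences are transitions and 1 are transversions, so P = 1/19 ≈ 0.052632 and Q = 1/19 ≈ 0.052632.
Under the Kimura two-parameter model, d = −½ ln(1 − 2P − Q) − ¼ ln(1 − 2Q).
1 − 2P − Q = 0.842104, giving −½ ln(0.842104) = 0.085926.
1 − 2Q = 0.894736, giving −¼ ln(0.894736) = 0.027807.
d = 0.085926 + 0.027807 = 0.113733.

0.114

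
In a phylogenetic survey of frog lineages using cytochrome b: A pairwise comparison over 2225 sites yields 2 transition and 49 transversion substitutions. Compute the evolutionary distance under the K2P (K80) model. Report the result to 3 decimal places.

P = 2/2225 ≈ 0.000899 and Q = 49/2225 ≈ 0.022022.
Under the Kimura two-parameter model, d = −½ ln(1 − 2P − Q) − ¼ ln(1 − 2Q).
1 − 2P − Q = 0.97618, giving −½ ln(0.97618) = 0.012054.
1 − 2Q = 0.955956, giving −¼ ln(0.955956) = 0.011261.
d = 0.012054 + 0.011261 = 0.023315.

0.023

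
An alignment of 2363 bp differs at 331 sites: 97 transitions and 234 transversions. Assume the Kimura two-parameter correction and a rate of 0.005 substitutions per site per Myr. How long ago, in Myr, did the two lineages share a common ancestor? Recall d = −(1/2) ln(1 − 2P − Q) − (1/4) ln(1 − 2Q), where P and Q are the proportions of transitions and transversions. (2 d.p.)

P = 97/2363 ≈ 0.04105 and Q = 234/2363 ≈ 0.099027.
Under the Kimura two-parameter model, d = −½ ln(1 − 2P − Q) − ¼ ln(1 − 2Q).
1 − 2P − Q = 0.818873, giving −½ ln(0.818873) = 0.099913.
1 − 2Q = 0.801946, giving −¼ ln(0.801946) = 0.055179.
d = 0.099913 + 0.055179 = 0.155092.
Under a molecular clock d = 2μt, so t = d/(2μ) = 0.155092 / (2 × 0.005) = 15.51 Myr.

15.51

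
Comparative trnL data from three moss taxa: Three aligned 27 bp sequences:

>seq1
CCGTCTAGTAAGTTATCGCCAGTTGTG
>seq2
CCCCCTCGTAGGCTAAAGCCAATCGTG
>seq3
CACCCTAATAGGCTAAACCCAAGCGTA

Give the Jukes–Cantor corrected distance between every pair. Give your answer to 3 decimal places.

seq1–seq2: 9/27 sites differ → p ≈ 0.333333, d = −0.75 ln(1 − 0.444444) = 0.440839 ≈ 0.441.
seq1–seq3: 13/27 sites differ → p ≈ 0.481481, d = −0.75 ln(1 − 0.641975) = 0.770364 ≈ 0.770.
seq2–seq3: 6/27 sites differ → p ≈ 0.222222, d = −0.75 ln(1 − 0.296296) = 0.263548 ≈ 0.264.

d(seq1,seq2) = 0.441, d(seq1,seq3) = 0.770, d(seq2,seq3) = 0.264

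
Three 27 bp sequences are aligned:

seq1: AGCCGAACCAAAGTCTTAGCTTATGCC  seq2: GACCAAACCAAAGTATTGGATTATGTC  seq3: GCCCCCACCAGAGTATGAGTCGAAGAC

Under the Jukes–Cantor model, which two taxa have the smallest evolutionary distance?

seq1 and seq2

seq1–seq2: 7/27 differ, p = 0.259, d = 0.318.
seq1–seq3: 12/27 differ, p = 0.444, d = 0.673.
seq2–seq3: 11/27 differ, p = 0.407, d = 0.588.
The smallest distance is between seq1 and seq2.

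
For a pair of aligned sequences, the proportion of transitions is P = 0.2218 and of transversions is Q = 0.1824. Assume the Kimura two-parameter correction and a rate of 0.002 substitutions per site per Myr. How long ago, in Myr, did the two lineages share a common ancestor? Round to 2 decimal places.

151.30

Under the Kimura two-parameter model, d = −½ ln(1 − 2P − Q) − ¼ ln(1 − 2Q).
1 − 2P − Q = 0.374, giving −½ ln(0.374) = 0.491750.
1 − 2Q = 0.6352, giving −¼ ln(0.6352) = 0.113454.
d = 0.491750 + 0.113454 = 0.605204.
Under a molecular clock d = 2μt, so t = d/(2μ) = 0.605204 / (2 × 0.002) = 151.30 Myr.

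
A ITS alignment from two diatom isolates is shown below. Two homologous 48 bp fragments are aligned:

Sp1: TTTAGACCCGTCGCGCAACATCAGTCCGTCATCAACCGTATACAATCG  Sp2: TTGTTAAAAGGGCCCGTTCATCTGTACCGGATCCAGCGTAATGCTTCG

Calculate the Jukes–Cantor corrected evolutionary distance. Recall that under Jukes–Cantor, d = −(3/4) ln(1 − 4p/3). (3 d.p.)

0.889

The sequences differ at 25 of 48 sites, so p = 25/48 ≈ 0.520833.
d = −(3/4) ln(1 − 4p/3) = −0.75 ln(1 − 0.694444) = −0.75 ln(0.305556)
  = −0.75 × (-1.185622) = 0.889217 substitutions/site.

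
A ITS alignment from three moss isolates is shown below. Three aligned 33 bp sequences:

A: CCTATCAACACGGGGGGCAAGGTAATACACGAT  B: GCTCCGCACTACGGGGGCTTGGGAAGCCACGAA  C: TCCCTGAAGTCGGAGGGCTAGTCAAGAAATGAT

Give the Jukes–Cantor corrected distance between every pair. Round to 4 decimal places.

d(A,B) = 0.6254, d(A,C) = 0.5587, d(B,C) = 0.6987

A–B: 14/33 sites differ → p ≈ 0.424242, d = −0.75 ln(1 − 0.565656) = 0.625439 ≈ 0.6254.
A–C: 13/33 sites differ → p ≈ 0.393939, d = −0.75 ln(1 − 0.525252) = 0.558728 ≈ 0.5587.
B–C: 15/33 sites differ → p ≈ 0.454545, d = −0.75 ln(1 − 0.60606) = 0.698667 ≈ 0.6987.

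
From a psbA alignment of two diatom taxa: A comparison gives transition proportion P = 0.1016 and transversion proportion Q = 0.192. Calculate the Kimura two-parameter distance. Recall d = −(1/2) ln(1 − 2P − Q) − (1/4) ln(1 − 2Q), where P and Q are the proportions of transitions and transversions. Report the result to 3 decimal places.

Under the Kimura two-parameter model, d = −½ ln(1 − 2P − Q) − ¼ ln(1 − 2Q).
1 − 2P − Q = 0.6048, giving −½ ln(0.6048) = 0.251429.
1 − 2Q = 0.616, giving −¼ ln(0.616) = 0.121127.
d = 0.251429 + 0.121127 = 0.372556.

0.373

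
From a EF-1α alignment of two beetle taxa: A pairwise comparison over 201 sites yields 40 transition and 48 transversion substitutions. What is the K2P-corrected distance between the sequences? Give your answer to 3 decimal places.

P = 40/201 ≈ 0.199005 and Q = 48/201 ≈ 0.238806.
Under the Kimura two-parameter model, d = −½ ln(1 − 2P − Q) − ¼ ln(1 − 2Q).
1 − 2P − Q = 0.363184, giving −½ ln(0.363184) = 0.506423.
1 − 2Q = 0.522388, giving −¼ ln(0.522388) = 0.162336.
d = 0.506423 + 0.162336 = 0.668759.

0.669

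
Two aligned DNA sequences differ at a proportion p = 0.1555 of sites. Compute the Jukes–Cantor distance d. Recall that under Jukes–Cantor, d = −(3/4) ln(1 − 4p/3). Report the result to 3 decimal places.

0.174

d = −(3/4) ln(1 − 4p/3) = −0.75 ln(1 − 0.207333) = −0.75 ln(0.792667)
  = −0.75 × (-0.232352) = 0.174264 substitutions/site.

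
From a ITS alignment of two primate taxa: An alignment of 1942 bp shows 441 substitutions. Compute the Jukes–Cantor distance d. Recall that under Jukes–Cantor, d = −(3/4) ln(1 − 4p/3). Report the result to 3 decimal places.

0.270

p = 441/1942 ≈ 0.227085.
d = −(3/4) ln(1 − 4p/3) = −0.75 ln(1 − 0.30278) = −0.75 ln(0.69722)
  = −0.75 × (-0.360654) = 0.270491 substitutions/site.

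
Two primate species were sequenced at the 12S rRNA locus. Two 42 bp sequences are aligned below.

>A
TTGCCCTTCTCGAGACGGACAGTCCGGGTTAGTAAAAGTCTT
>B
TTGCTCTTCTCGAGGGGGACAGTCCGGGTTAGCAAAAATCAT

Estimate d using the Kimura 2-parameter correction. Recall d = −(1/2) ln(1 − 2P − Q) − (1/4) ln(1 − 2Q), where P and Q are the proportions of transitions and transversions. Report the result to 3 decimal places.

0.161

Of 42 sites, 4 differences are transitions and 2 are transversions, so P = 4/42 ≈ 0.095238 and Q = 2/42 ≈ 0.047619.
Under the Kimura two-parameter model, d = −½ ln(1 − 2P − Q) − ¼ ln(1 − 2Q).
1 − 2P − Q = 0.761905, giving −½ ln(0.761905) = 0.135967.
1 − 2Q = 0.904762, giving −¼ ln(0.904762) = 0.025021.
d = 0.135967 + 0.025021 = 0.160988.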